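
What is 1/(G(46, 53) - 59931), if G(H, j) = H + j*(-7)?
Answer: -1/60256 ≈ -1.6596e-5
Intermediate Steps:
G(H, j) = H - 7*j
1/(G(46, 53) - 59931) = 1/((46 - 7*53) - 59931) = 1/((46 - 371) - 59931) = 1/(-325 - 59931) = 1/(-60256) = -1/60256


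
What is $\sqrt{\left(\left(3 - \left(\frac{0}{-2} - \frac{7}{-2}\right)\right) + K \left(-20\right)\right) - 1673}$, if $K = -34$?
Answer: $\frac{i \sqrt{3974}}{2} \approx 31.52 i$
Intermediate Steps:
$\sqrt{\left(\left(3 - \left(\frac{0}{-2} - \frac{7}{-2}\right)\right) + K \left(-20\right)\right) - 1673} = \sqrt{\left(\left(3 - \left(\frac{0}{-2} - \frac{7}{-2}\right)\right) - -680\right) - 1673} = \sqrt{\left(\left(3 - \left(0 \left(- \frac{1}{2}\right) - - \frac{7}{2}\right)\right) + 680\right) - 1673} = \sqrt{\left(\left(3 - \left(0 + \frac{7}{2}\right)\right) + 680\right) - 1673} = \sqrt{\left(\left(3 - \frac{7}{2}\right) + 680\right) - 1673} = \sqrt{\left(- \frac{1}{2} + 680\right) - 1673} = \sqrt{\frac{1359}{2} - 1673} = \sqrt{- \frac{1987}{2}} = \frac{i \sqrt{3974}}{2}$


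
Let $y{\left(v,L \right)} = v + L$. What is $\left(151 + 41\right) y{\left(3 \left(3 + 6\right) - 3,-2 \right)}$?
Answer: $4224$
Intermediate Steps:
$y{\left(v,L \right)} = L + v$
$\left(151 + 41\right) y{\left(3 \left(3 + 6\right) - 3,-2 \right)} = \left(151 + 41\right) \left(-2 - \left(3 - 3 \left(3 + 6\right)\right)\right) = 192 \left(-2 + \left(3 \cdot 9 - 3\right)\right) = 192 \left(-2 + \left(27 - 3\right)\right) = 192 \left(-2 + 24\right) = 192 \cdot 22 = 4224$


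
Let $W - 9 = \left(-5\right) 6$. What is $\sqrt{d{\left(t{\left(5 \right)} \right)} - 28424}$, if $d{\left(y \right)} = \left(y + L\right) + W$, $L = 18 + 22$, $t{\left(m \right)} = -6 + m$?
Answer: $i \sqrt{28406} \approx 168.54 i$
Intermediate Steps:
$L = 40$
$W = -21$ ($W = 9 - 30 = -21$)
$d{\left(y \right)} = 19 + y$ ($d{\left(y \right)} = \left(y + 40\right) - 21 = \left(40 + y\right) - 21 = 19 + y$)
$\sqrt{d{\left(t{\left(5 \right)} \right)} - 28424} = \sqrt{\left(19 + \left(-6 + 5\right)\right) - 28424} = \sqrt{\left(19 - 1\right) - 28424} = \sqrt{18 - 28424} = \sqrt{-28406} = i \sqrt{28406}$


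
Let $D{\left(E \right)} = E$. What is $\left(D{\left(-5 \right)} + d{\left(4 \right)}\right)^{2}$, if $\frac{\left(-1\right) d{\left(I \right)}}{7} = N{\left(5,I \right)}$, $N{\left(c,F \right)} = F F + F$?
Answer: $21025$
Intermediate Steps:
$N{\left(c,F \right)} = F + F^{2}$ ($N{\left(c,F \right)} = F^{2} + F = F + F^{2}$)
$d{\left(I \right)} = - 7 I \left(1 + I\right)$
$\left(D{\left(-5 \right)} + d{\left(4 \right)}\right)^{2} = \left(-5 - 28 \left(1 + 4\right)\right)^{2} = \left(-5 - 28 \cdot 5\right)^{2} = \left(-5 - 140\right)^{2} = \left(-145\right)^{2} = 21025$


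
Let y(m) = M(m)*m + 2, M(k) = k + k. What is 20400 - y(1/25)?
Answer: 12748748/625 ≈ 20398.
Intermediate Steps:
M(k) = 2*k
y(m) = 2 + 2*m² (y(m) = (2*m)*m + 2 = 2*m² + 2 = 2 + 2*m²)
20400 - y(1/25) = 20400 - (2 + 2*(1/25)²) = 20400 - (2 + 2*(1/625)) = 20400 - (2 + 2/625) = 20400 - 1*1252/625 = 20400 - 1252/625 = 12748748/625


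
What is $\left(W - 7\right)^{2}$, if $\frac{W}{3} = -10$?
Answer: $1369$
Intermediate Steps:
$W = -30$ ($W = 3 \left(-10\right) = -30$)
$\left(W - 7\right)^{2} = \left(-30 - 7\right)^{2} = \left(-37\right)^{2} = 1369$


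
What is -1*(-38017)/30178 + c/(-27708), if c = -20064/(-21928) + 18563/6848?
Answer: 9885091637380561/7847628300892416 ≈ 1.2596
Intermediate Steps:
c = 68055967/18770368 (c = -20064*(-1/21928) + 18563*(1/6848) = 2508/2741 + 18563/6848 = 68055967/18770368 ≈ 3.6257)
-1*(-38017)/30178 + c/(-27708) = -1*(-38017)/30178 + (68055967/18770368)/(-27708) = 38017*(1/30178) + (68055967/18770368)*(-1/27708) = 38017/30178 - 68055967/520089356544 = 9885091637380561/7847628300892416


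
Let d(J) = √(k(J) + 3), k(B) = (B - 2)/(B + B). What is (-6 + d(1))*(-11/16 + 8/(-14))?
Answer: 423/56 - 141*√10/224 ≈ 5.5630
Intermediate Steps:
k(B) = (-2 + B)/(2*B) (k(B) = (-2 + B)/((2*B)) = (-2 + B)*(1/(2*B)) = (-2 + B)/(2*B))
d(J) = √(3 + (-2 + J)/(2*J)) (d(J) = √((-2 + J)/(2*J) + 3) = √(3 + (-2 + J)/(2*J)))
(-6 + d(1))*(-11/16 + 8/(-14)) = (-6 + √(14 - 4/1)/2)*(-11/16 + 8/(-14)) = (-6 + √(14 - 4*1)/2)*(-11*1/16 + 8*(-1/14)) = (-6 + √(14 - 4)/2)*(-11/16 - 4/7) = (-6 + √10/2)*(-141/112) = 423/56 - 141*√10/224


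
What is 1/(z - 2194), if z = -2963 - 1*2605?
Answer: -1/7762 ≈ -0.00012883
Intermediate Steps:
z = -5568 (z = -2963 - 2605 = -5568)
1/(z - 2194) = 1/(-5568 - 2194) = 1/(-7762) = -1/7762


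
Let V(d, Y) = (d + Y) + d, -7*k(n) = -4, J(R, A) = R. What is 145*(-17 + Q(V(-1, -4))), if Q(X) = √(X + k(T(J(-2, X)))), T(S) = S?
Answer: -2465 + 145*I*√266/7 ≈ -2465.0 + 337.84*I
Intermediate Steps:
k(n) = 4/7 (k(n) = -⅐*(-4) = 4/7)
V(d, Y) = Y + 2*d (V(d, Y) = (Y + d) + d = Y + 2*d)
Q(X) = √(4/7 + X) (Q(X) = √(X + 4/7) = √(4/7 + X))
145*(-17 + Q(V(-1, -4))) = 145*(-17 + √(28 + 49*(-4 + 2*(-1)))/7) = 145*(-17 + √(28 + 49*(-4 - 2))/7) = 145*(-17 + √(28 + 49*(-6))/7) = 145*(-17 + √(28 - 294)/7) = 145*(-17 + √(-266)/7) = 145*(-17 + (I*√266)/7) = 145*(-17 + I*√266/7) = -2465 + 145*I*√266/7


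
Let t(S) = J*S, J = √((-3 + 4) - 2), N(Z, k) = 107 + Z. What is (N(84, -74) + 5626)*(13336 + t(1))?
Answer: 77575512 + 5817*I ≈ 7.7576e+7 + 5817.0*I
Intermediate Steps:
J = I (J = √(1 - 2) = √(-1) = I ≈ 1.0*I)
t(S) = I*S
(N(84, -74) + 5626)*(13336 + t(1)) = ((107 + 84) + 5626)*(13336 + I*1) = (191 + 5626)*(13336 + I) = 5817*(13336 + I) = 77575512 + 5817*I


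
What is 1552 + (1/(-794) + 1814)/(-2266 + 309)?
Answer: 2410147301/1553858 ≈ 1551.1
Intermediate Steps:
1552 + (1/(-794) + 1814)/(-2266 + 309) = 1552 + (-1/794 + 1814)/(-1957) = 1552 + (1440315/794)*(-1/1957) = 1552 - 1440315/1553858 = 2410147301/1553858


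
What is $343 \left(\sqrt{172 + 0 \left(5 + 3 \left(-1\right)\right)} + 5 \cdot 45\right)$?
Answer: $77175 + 686 \sqrt{43} \approx 81673.0$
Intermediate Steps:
$343 \left(\sqrt{172 + 0 \left(5 + 3 \left(-1\right)\right)} + 5 \cdot 45\right) = 343 \left(\sqrt{172 + 0 \left(5 - 3\right)} + 225\right) = 343 \left(\sqrt{172 + 0 \cdot 2} + 225\right) = 343 \left(\sqrt{172 + 0} + 225\right) = 343 \left(\sqrt{172} + 225\right) = 343 \left(2 \sqrt{43} + 225\right) = 343 \left(225 + 2 \sqrt{43}\right) = 77175 + 686 \sqrt{43}$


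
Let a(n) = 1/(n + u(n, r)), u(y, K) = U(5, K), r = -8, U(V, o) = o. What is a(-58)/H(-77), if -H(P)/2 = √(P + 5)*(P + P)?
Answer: I*√2/243936 ≈ 5.7975e-6*I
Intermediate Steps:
u(y, K) = K
a(n) = 1/(-8 + n) (a(n) = 1/(n - 8) = 1/(-8 + n))
H(P) = -4*P*√(5 + P) (H(P) = -2*√(P + 5)*(P + P) = -2*√(5 + P)*2*P = -4*P*√(5 + P))
a(-58)/H(-77) = 1/((-8 - 58)*((-4*(-77)*√(5 - 77)))) = 1/((-66)*((-4*(-77)*√(-72)))) = -(-I*√2/3696)/66 = -(-1)*I*√2/243936 = I*√2/243936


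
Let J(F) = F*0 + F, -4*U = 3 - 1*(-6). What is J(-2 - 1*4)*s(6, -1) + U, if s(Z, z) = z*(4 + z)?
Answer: 63/4 ≈ 15.750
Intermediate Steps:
U = -9/4 (U = -(3 - 1*(-6))/4 = -(3 + 6)/4 = -¼*9 = -9/4 ≈ -2.2500)
J(F) = F (J(F) = 0 + F = F)
J(-2 - 1*4)*s(6, -1) + U = (-2 - 1*4)*(-(4 - 1)) - 9/4 = (-2 - 4)*(-1*3) - 9/4 = -6*(-3) - 9/4 = 18 - 9/4 = 63/4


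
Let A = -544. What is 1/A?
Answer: -1/544 ≈ -0.0018382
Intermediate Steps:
1/A = 1/(-544) = -1/544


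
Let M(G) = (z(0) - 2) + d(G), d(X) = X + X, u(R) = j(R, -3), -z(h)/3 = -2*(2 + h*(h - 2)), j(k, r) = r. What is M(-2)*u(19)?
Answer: -18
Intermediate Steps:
z(h) = 12 + 6*h*(-2 + h) (z(h) = -(-6)*(2 + h*(h - 2)) = -(-6)*(2 + h*(-2 + h)) = -3*(-4 - 2*h*(-2 + h)) = 12 + 6*h*(-2 + h))
u(R) = -3
d(X) = 2*X
M(G) = 10 + 2*G (M(G) = ((12 - 12*0 + 6*0²) - 2) + 2*G = ((12 + 0 + 6*0) - 2) + 2*G = ((12 + 0 + 0) - 2) + 2*G = (12 - 2) + 2*G = 10 + 2*G)
M(-2)*u(19) = (10 + 2*(-2))*(-3) = (10 - 4)*(-3) = 6*(-3) = -18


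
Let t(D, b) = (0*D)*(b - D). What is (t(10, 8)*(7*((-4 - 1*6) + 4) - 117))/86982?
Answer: 0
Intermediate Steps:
t(D, b) = 0 (t(D, b) = 0*(b - D) = 0)
(t(10, 8)*(7*((-4 - 1*6) + 4) - 117))/86982 = (0*(7*((-4 - 1*6) + 4) - 117))/86982 = (0*(7*((-4 - 6) + 4) - 117))*(1/86982) = (0*(7*(-10 + 4) - 117))*(1/86982) = (0*(7*(-6) - 117))*(1/86982) = (0*(-42 - 117))*(1/86982) = (0*(-159))*(1/86982) = 0*(1/86982) = 0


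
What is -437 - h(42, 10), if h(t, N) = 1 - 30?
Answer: -408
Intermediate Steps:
h(t, N) = -29
-437 - h(42, 10) = -437 - 1*(-29) = -437 + 29 = -408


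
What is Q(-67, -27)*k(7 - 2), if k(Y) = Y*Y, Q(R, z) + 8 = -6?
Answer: -350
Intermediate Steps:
Q(R, z) = -14 (Q(R, z) = -8 - 6 = -14)
k(Y) = Y²
Q(-67, -27)*k(7 - 2) = -14*(7 - 2)² = -14*5² = -14*25 = -350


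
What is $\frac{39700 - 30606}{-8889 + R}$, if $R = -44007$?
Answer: $- \frac{4547}{26448} \approx -0.17192$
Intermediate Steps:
$\frac{39700 - 30606}{-8889 + R} = \frac{39700 - 30606}{-8889 - 44007} = \frac{9094}{-52896} = 9094 \left(- \frac{1}{52896}\right) = - \frac{4547}{26448}$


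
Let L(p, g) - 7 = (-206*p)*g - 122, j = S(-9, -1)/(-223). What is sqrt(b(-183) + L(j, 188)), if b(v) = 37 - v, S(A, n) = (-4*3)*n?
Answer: 3*sqrt(12095297)/223 ≈ 46.787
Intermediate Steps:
S(A, n) = -12*n
j = -12/223 (j = -12*(-1)/(-223) = 12*(-1/223) = -12/223 ≈ -0.053812)
L(p, g) = -115 - 206*g*p (L(p, g) = 7 + ((-206*p)*g - 122) = 7 + (-206*g*p - 122) = 7 + (-122 - 206*g*p) = -115 - 206*g*p)
sqrt(b(-183) + L(j, 188)) = sqrt((37 - 1*(-183)) + (-115 - 206*188*(-12/223))) = sqrt((37 + 183) + (-115 + 464736/223)) = sqrt(220 + 439091/223) = sqrt(488151/223) = 3*sqrt(12095297)/223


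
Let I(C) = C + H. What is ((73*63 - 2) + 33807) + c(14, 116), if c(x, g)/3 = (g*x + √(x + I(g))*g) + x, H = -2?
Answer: 43318 + 2784*√2 ≈ 47255.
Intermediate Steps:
I(C) = -2 + C (I(C) = C - 2 = -2 + C)
c(x, g) = 3*x + 3*g*x + 3*g*√(-2 + g + x) (c(x, g) = 3*((g*x + √(x + (-2 + g))*g) + x) = 3*((g*x + √(-2 + g + x)*g) + x) = 3*((g*x + g*√(-2 + g + x)) + x) = 3*(x + g*x + g*√(-2 + g + x)) = 3*x + 3*g*x + 3*g*√(-2 + g + x))
((73*63 - 2) + 33807) + c(14, 116) = ((73*63 - 2) + 33807) + (3*14 + 3*116*14 + 3*116*√(-2 + 116 + 14)) = ((4599 - 2) + 33807) + (42 + 4872 + 3*116*√128) = (4597 + 33807) + (42 + 4872 + 3*116*(8*√2)) = 38404 + (42 + 4872 + 2784*√2) = 38404 + (4914 + 2784*√2) = 43318 + 2784*√2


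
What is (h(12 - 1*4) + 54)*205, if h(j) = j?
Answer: 12710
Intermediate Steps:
(h(12 - 1*4) + 54)*205 = ((12 - 1*4) + 54)*205 = ((12 - 4) + 54)*205 = (8 + 54)*205 = 62*205 = 12710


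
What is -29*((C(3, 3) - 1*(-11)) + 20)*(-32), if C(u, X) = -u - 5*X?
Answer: 12064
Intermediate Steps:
-29*((C(3, 3) - 1*(-11)) + 20)*(-32) = -29*(((-1*3 - 5*3) - 1*(-11)) + 20)*(-32) = -29*(((-3 - 15) + 11) + 20)*(-32) = -29*((-18 + 11) + 20)*(-32) = -29*(-7 + 20)*(-32) = -29*13*(-32) = -377*(-32) = 12064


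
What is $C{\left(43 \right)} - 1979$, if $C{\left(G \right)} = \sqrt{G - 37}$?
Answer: $-1979 + \sqrt{6} \approx -1976.6$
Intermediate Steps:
$C{\left(G \right)} = \sqrt{-37 + G}$
$C{\left(43 \right)} - 1979 = \sqrt{-37 + 43} - 1979 = \sqrt{6} - 1979 = -1979 + \sqrt{6}$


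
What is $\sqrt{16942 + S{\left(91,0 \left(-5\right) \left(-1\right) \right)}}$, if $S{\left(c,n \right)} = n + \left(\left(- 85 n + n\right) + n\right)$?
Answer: $\sqrt{16942} \approx 130.16$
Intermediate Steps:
$S{\left(c,n \right)} = - 82 n$ ($S{\left(c,n \right)} = n + \left(- 84 n + n\right) = n - 83 n = - 82 n$)
$\sqrt{16942 + S{\left(91,0 \left(-5\right) \left(-1\right) \right)}} = \sqrt{16942 - 82 \cdot 0 \left(-5\right) \left(-1\right)} = \sqrt{16942 - 82 \cdot 0 \left(-1\right)} = \sqrt{16942 - 0} = \sqrt{16942 + 0} = \sqrt{16942}$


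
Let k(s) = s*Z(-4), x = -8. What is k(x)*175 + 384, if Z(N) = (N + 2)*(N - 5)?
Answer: -24816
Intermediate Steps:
Z(N) = (-5 + N)*(2 + N) (Z(N) = (2 + N)*(-5 + N) = (-5 + N)*(2 + N))
k(s) = 18*s (k(s) = s*(-10 + (-4)² - 3*(-4)) = s*(-10 + 16 + 12) = s*18 = 18*s)
k(x)*175 + 384 = (18*(-8))*175 + 384 = -144*175 + 384 = -25200 + 384 = -24816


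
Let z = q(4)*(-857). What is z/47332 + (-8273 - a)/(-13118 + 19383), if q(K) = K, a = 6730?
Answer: -182899604/74133745 ≈ -2.4672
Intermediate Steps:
z = -3428 (z = 4*(-857) = -3428)
z/47332 + (-8273 - a)/(-13118 + 19383) = -3428/47332 + (-8273 - 1*6730)/(-13118 + 19383) = -3428*1/47332 + (-8273 - 6730)/6265 = -857/11833 - 15003*1/6265 = -857/11833 - 15003/6265 = -182899604/74133745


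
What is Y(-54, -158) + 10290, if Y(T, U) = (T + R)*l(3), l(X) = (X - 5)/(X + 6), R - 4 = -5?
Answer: 92720/9 ≈ 10302.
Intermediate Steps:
R = -1 (R = 4 - 5 = -1)
l(X) = (-5 + X)/(6 + X)
Y(T, U) = 2/9 - 2*T/9 (Y(T, U) = (T - 1)*((-5 + 3)/(6 + 3)) = (-1 + T)*(-2/9) = 2/9 - 2*T/9)
Y(-54, -158) + 10290 = (2/9 - 2/9*(-54)) + 10290 = (2/9 + 12) + 10290 = 110/9 + 10290 = 92720/9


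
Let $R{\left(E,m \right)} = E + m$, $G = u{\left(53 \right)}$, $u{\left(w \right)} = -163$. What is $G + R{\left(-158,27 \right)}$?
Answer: $-294$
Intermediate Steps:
$G = -163$
$G + R{\left(-158,27 \right)} = -163 + \left(-158 + 27\right) = -163 - 131 = -294$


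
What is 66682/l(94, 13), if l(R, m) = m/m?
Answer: 66682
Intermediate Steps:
l(R, m) = 1
66682/l(94, 13) = 66682/1 = 66682*1 = 66682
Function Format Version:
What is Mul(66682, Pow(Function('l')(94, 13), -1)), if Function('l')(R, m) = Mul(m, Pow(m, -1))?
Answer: 66682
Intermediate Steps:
Function('l')(R, m) = 1
Mul(66682, Pow(Function('l')(94, 13), -1)) = Mul(66682, Pow(1, -1)) = Mul(66682, 1) = 66682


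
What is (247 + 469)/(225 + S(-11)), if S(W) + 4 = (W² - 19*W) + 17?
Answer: 179/142 ≈ 1.2606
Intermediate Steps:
S(W) = 13 + W² - 19*W (S(W) = -4 + ((W² - 19*W) + 17) = -4 + (17 + W² - 19*W) = 13 + W² - 19*W)
(247 + 469)/(225 + S(-11)) = (247 + 469)/(225 + (13 + (-11)² - 19*(-11))) = 716/(225 + (13 + 121 + 209)) = 716/(225 + 343) = 716/568 = 716*(1/568) = 179/142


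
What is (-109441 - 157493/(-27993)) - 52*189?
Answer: -476934232/3999 ≈ -1.1926e+5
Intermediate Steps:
(-109441 - 157493/(-27993)) - 52*189 = (-109441 - 157493*(-1)/27993) - 9828 = (-109441 - 1*(-22499/3999)) - 9828 = (-109441 + 22499/3999) - 9828 = -437632060/3999 - 9828 = -476934232/3999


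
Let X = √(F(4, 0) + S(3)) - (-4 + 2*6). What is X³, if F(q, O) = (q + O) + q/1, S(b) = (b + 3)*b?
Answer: -1136 + 218*√26 ≈ -24.414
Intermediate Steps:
S(b) = b*(3 + b) (S(b) = (3 + b)*b = b*(3 + b))
F(q, O) = O + 2*q (F(q, O) = (O + q) + q*1 = (O + q) + q = O + 2*q)
X = -8 + √26 (X = √((0 + 2*4) + 3*(3 + 3)) - (-4 + 2*6) = √((0 + 8) + 3*6) - (-4 + 12) = √(8 + 18) - 1*8 = √26 - 8 = -8 + √26 ≈ -2.9010)
X³ = (-8 + √26)³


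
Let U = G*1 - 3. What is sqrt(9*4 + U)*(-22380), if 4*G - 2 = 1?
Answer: -33570*sqrt(15) ≈ -1.3002e+5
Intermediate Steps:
G = 3/4 (G = 1/2 + (1/4)*1 = 1/2 + 1/4 = 3/4 ≈ 0.75000)
U = -9/4 (U = (3/4)*1 - 3 = 3/4 - 3 = -9/4 ≈ -2.2500)
sqrt(9*4 + U)*(-22380) = sqrt(9*4 - 9/4)*(-22380) = sqrt(36 - 9/4)*(-22380) = sqrt(135/4)*(-22380) = (3*sqrt(15)/2)*(-22380) = -33570*sqrt(15)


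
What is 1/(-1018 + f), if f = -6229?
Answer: -1/7247 ≈ -0.00013799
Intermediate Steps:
1/(-1018 + f) = 1/(-1018 - 6229) = 1/(-7247) = -1/7247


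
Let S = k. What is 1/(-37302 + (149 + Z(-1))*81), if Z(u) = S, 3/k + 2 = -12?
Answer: -14/353505 ≈ -3.9603e-5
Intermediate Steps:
k = -3/14 (k = 3/(-2 - 12) = 3/(-14) = 3*(-1/14) = -3/14 ≈ -0.21429)
S = -3/14 ≈ -0.21429
Z(u) = -3/14
1/(-37302 + (149 + Z(-1))*81) = 1/(-37302 + (149 - 3/14)*81) = 1/(-37302 + (2083/14)*81) = 1/(-37302 + 168723/14) = 1/(-353505/14) = -14/353505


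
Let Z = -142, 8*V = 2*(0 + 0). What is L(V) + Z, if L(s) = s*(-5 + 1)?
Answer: -142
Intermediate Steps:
V = 0 (V = (2*(0 + 0))/8 = (2*0)/8 = (1/8)*0 = 0)
L(s) = -4*s (L(s) = s*(-4) = -4*s)
L(V) + Z = -4*0 - 142 = 0 - 142 = -142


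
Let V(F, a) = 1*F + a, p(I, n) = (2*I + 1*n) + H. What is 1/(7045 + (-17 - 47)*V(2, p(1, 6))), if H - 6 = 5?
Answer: 1/5701 ≈ 0.00017541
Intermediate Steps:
H = 11 (H = 6 + 5 = 11)
p(I, n) = 11 + n + 2*I (p(I, n) = (2*I + 1*n) + 11 = (2*I + n) + 11 = (n + 2*I) + 11 = 11 + n + 2*I)
V(F, a) = F + a
1/(7045 + (-17 - 47)*V(2, p(1, 6))) = 1/(7045 + (-17 - 47)*(2 + (11 + 6 + 2*1))) = 1/(7045 - 64*(2 + (11 + 6 + 2))) = 1/(7045 - 64*(2 + 19)) = 1/(7045 - 64*21) = 1/(7045 - 1344) = 1/5701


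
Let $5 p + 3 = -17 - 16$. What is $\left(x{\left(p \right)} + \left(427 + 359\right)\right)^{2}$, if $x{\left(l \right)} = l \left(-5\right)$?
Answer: $675684$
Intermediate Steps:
$p = - \frac{36}{5}$ ($p = - \frac{3}{5} + \frac{-17 - 16}{5} = - \frac{3}{5} + \frac{1}{5} \left(-33\right) = - \frac{3}{5} - \frac{33}{5} = - \frac{36}{5} \approx -7.2$)
$x{\left(l \right)} = - 5 l$
$\left(x{\left(p \right)} + \left(427 + 359\right)\right)^{2} = \left(\left(-5\right) \left(- \frac{36}{5}\right) + \left(427 + 359\right)\right)^{2} = \left(36 + 786\right)^{2} = 822^{2} = 675684$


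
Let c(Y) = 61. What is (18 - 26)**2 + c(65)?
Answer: 125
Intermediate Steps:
(18 - 26)**2 + c(65) = (18 - 26)**2 + 61 = (-8)**2 + 61 = 64 + 61 = 125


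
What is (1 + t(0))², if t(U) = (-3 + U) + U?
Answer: 4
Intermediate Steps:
t(U) = -3 + 2*U
(1 + t(0))² = (1 + (-3 + 2*0))² = (1 + (-3 + 0))² = (1 - 3)² = (-2)² = 4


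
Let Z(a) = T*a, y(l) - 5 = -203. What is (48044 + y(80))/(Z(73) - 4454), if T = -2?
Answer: -23923/2300 ≈ -10.401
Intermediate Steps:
y(l) = -198 (y(l) = 5 - 203 = -198)
Z(a) = -2*a
(48044 + y(80))/(Z(73) - 4454) = (48044 - 198)/(-2*73 - 4454) = 47846/(-146 - 4454) = 47846/(-4600) = 47846*(-1/4600) = -23923/2300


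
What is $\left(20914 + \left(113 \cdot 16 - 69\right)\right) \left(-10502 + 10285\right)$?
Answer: $-4915701$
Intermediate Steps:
$\left(20914 + \left(113 \cdot 16 - 69\right)\right) \left(-10502 + 10285\right) = \left(20914 + \left(1808 - 69\right)\right) \left(-217\right) = \left(20914 + 1739\right) \left(-217\right) = 22653 \left(-217\right) = -4915701$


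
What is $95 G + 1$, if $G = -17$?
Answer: $-1614$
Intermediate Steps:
$95 G + 1 = 95 \left(-17\right) + 1 = -1615 + 1 = -1614$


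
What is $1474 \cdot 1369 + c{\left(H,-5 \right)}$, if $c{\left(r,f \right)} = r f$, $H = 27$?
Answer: $2017771$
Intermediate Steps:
$c{\left(r,f \right)} = f r$
$1474 \cdot 1369 + c{\left(H,-5 \right)} = 1474 \cdot 1369 - 135 = 2017906 - 135 = 2017771$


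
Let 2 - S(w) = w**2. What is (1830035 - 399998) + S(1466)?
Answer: -719117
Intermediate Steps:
S(w) = 2 - w**2
(1830035 - 399998) + S(1466) = (1830035 - 399998) + (2 - 1*1466**2) = 1430037 + (2 - 1*2149156) = 1430037 + (2 - 2149156) = 1430037 - 2149154 = -719117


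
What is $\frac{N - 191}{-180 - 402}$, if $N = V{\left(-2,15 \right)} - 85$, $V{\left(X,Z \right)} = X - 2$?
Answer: $\frac{140}{291} \approx 0.4811$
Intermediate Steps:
$V{\left(X,Z \right)} = -2 + X$
$N = -89$ ($N = \left(-2 - 2\right) - 85 = -4 - 85 = -89$)
$\frac{N - 191}{-180 - 402} = \frac{-89 - 191}{-180 - 402} = - \frac{280}{-582} = \left(-280\right) \left(- \frac{1}{582}\right) = \frac{140}{291}$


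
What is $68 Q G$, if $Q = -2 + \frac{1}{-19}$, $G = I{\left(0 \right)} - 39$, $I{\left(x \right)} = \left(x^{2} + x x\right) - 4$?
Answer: $\frac{114036}{19} \approx 6001.9$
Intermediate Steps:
$I{\left(x \right)} = -4 + 2 x^{2}$ ($I{\left(x \right)} = \left(x^{2} + x^{2}\right) - 4 = 2 x^{2} - 4 = -4 + 2 x^{2}$)
$G = -43$ ($G = \left(-4 + 2 \cdot 0^{2}\right) - 39 = \left(-4 + 2 \cdot 0\right) - 39 = \left(-4 + 0\right) - 39 = -4 - 39 = -43$)
$Q = - \frac{39}{19}$ ($Q = -2 - \frac{1}{19} = - \frac{39}{19} \approx -2.0526$)
$68 Q G = 68 \left(- \frac{39}{19}\right) \left(-43\right) = \left(- \frac{2652}{19}\right) \left(-43\right) = \frac{114036}{19}$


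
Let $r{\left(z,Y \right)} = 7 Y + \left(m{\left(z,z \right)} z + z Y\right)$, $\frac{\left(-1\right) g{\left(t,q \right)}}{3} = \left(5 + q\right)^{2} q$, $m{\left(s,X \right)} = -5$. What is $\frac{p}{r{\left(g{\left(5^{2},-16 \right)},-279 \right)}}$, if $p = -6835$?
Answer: $\frac{1367}{330285} \approx 0.0041388$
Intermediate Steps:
$g{\left(t,q \right)} = - 3 q \left(5 + q\right)^{2}$ ($g{\left(t,q \right)} = - 3 \left(5 + q\right)^{2} q = - 3 q \left(5 + q\right)^{2}$)
$r{\left(z,Y \right)} = - 5 z + 7 Y + Y z$ ($r{\left(z,Y \right)} = 7 Y + \left(- 5 z + z Y\right) = 7 Y + \left(- 5 z + Y z\right) = - 5 z + 7 Y + Y z$)
$\frac{p}{r{\left(g{\left(5^{2},-16 \right)},-279 \right)}} = - \frac{6835}{- 5 \left(\left(-3\right) \left(-16\right) \left(5 - 16\right)^{2}\right) + 7 \left(-279\right) - 279 \left(\left(-3\right) \left(-16\right) \left(5 - 16\right)^{2}\right)} = - \frac{6835}{- 5 \left(\left(-3\right) \left(-16\right) \left(-11\right)^{2}\right) - 1953 - 279 \left(\left(-3\right) \left(-16\right) \left(-11\right)^{2}\right)} = - \frac{6835}{- 5 \left(\left(-3\right) \left(-16\right) 121\right) - 1953 - 279 \left(\left(-3\right) \left(-16\right) 121\right)} = - \frac{6835}{\left(-5\right) 5808 - 1953 - 1620432} = - \frac{6835}{-29040 - 1953 - 1620432} = - \frac{6835}{-1651425} = \left(-6835\right) \left(- \frac{1}{1651425}\right) = \frac{1367}{330285}$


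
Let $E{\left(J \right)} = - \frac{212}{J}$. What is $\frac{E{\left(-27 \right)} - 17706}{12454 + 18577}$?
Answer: $- \frac{477850}{837837} \approx -0.57034$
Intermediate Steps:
$\frac{E{\left(-27 \right)} - 17706}{12454 + 18577} = \frac{- \frac{212}{-27} - 17706}{12454 + 18577} = \frac{\left(-212\right) \left(- \frac{1}{27}\right) - 17706}{31031} = \left(\frac{212}{27} - 17706\right) \frac{1}{31031} = \left(- \frac{477850}{27}\right) \frac{1}{31031} = - \frac{477850}{837837}$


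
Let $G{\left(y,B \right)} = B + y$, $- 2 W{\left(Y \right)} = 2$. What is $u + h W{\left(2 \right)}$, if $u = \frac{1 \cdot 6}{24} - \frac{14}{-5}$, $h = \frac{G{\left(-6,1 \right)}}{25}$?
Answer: $\frac{13}{4} \approx 3.25$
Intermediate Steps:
$W{\left(Y \right)} = -1$ ($W{\left(Y \right)} = \left(- \frac{1}{2}\right) 2 = -1$)
$h = - \frac{1}{5}$ ($h = \frac{1 - 6}{25} = \left(-5\right) \frac{1}{25} = - \frac{1}{5} \approx -0.2$)
$u = \frac{61}{20}$ ($u = 6 \cdot \frac{1}{24} - - \frac{14}{5} = \frac{1}{4} + \frac{14}{5} = \frac{61}{20} \approx 3.05$)
$u + h W{\left(2 \right)} = \frac{61}{20} - - \frac{1}{5} = \frac{61}{20} + \frac{1}{5} = \frac{13}{4}$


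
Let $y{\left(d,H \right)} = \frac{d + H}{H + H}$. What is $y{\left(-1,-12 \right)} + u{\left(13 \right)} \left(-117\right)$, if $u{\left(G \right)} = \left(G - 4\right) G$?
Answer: $- \frac{328523}{24} \approx -13688.0$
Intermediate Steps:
$y{\left(d,H \right)} = \frac{H + d}{2 H}$
$u{\left(G \right)} = G \left(-4 + G\right)$ ($u{\left(G \right)} = \left(-4 + G\right) G = G \left(-4 + G\right)$)
$y{\left(-1,-12 \right)} + u{\left(13 \right)} \left(-117\right) = \frac{-12 - 1}{2 \left(-12\right)} + 13 \left(-4 + 13\right) \left(-117\right) = \frac{1}{2} \left(- \frac{1}{12}\right) \left(-13\right) + 13 \cdot 9 \left(-117\right) = \frac{13}{24} + 117 \left(-117\right) = \frac{13}{24} - 13689 = - \frac{328523}{24}$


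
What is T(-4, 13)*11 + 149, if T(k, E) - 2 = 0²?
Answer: 171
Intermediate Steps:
T(k, E) = 2 (T(k, E) = 2 + 0² = 2 + 0 = 2)
T(-4, 13)*11 + 149 = 2*11 + 149 = 22 + 149 = 171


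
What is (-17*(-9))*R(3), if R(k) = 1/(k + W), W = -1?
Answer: 153/2 ≈ 76.500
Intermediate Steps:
R(k) = 1/(-1 + k) (R(k) = 1/(k - 1) = 1/(-1 + k))
(-17*(-9))*R(3) = (-17*(-9))/(-1 + 3) = 153/2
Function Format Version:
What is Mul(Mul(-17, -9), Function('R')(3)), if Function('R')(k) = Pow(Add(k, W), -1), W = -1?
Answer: Rational(153, 2) ≈ 76.500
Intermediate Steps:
Function('R')(k) = Pow(Add(-1, k), -1) (Function('R')(k) = Pow(Add(k, -1), -1) = Pow(Add(-1, k), -1))
Mul(Mul(-17, -9), Function('R')(3)) = Mul(Mul(-17, -9), Pow(Add(-1, 3), -1)) = Mul(153, Pow(2, -1)) = Mul(153, Rational(1, 2)) = Rational(153, 2)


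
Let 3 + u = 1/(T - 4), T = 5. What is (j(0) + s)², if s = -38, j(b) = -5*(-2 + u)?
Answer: 324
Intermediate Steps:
u = -2 (u = -3 + 1/(5 - 4) = -3 + 1/1 = -3 + 1 = -2)
j(b) = 20 (j(b) = -5*(-2 - 2) = -5*(-4) = 20)
(j(0) + s)² = (20 - 38)² = (-18)² = 324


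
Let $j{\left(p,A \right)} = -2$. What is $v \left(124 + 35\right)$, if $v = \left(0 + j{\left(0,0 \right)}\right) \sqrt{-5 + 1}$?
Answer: $- 636 i \approx - 636.0 i$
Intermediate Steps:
$v = - 4 i$ ($v = \left(0 - 2\right) \sqrt{-5 + 1} = - 2 \sqrt{-4} = - 2 \cdot 2 i = - 4 i \approx - 4.0 i$)
$v \left(124 + 35\right) = - 4 i \left(124 + 35\right) = - 4 i 159 = - 636 i$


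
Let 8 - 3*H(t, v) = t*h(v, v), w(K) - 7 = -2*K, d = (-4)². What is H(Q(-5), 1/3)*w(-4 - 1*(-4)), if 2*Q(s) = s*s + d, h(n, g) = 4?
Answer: -518/3 ≈ -172.67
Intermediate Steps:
d = 16
w(K) = 7 - 2*K
Q(s) = 8 + s²/2 (Q(s) = (s*s + 16)/2 = (s² + 16)/2 = (16 + s²)/2 = 8 + s²/2)
H(t, v) = 8/3 - 4*t/3 (H(t, v) = 8/3 - t*4/3 = 8/3 - 4*t/3)
H(Q(-5), 1/3)*w(-4 - 1*(-4)) = (8/3 - 4*(8 + (½)*(-5)²)/3)*(7 - 2*(-4 - 1*(-4))) = (8/3 - 4*(8 + (½)*25)/3)*(7 - 2*(-4 + 4)) = (8/3 - 4*(8 + 25/2)/3)*(7 - 2*0) = (8/3 - 4/3*41/2)*(7 + 0) = (8/3 - 82/3)*7 = -74/3*7 = -518/3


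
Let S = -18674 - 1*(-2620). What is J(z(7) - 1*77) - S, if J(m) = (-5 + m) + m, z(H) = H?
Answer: 15909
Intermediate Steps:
S = -16054 (S = -18674 + 2620 = -16054)
J(m) = -5 + 2*m
J(z(7) - 1*77) - S = (-5 + 2*(7 - 1*77)) - 1*(-16054) = (-5 + 2*(7 - 77)) + 16054 = (-5 + 2*(-70)) + 16054 = (-5 - 140) + 16054 = -145 + 16054 = 15909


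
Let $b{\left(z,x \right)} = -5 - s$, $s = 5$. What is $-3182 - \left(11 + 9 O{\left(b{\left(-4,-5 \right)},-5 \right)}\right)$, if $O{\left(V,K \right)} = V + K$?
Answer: $-3058$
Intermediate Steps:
$b{\left(z,x \right)} = -10$ ($b{\left(z,x \right)} = -5 - 5 = -10$)
$O{\left(V,K \right)} = K + V$
$-3182 - \left(11 + 9 O{\left(b{\left(-4,-5 \right)},-5 \right)}\right) = -3182 - \left(11 + 9 \left(-5 - 10\right)\right) = -3182 - \left(11 + 9 \left(-15\right)\right) = -3182 - \left(11 - 135\right) = -3182 - -124 = -3182 + 124 = -3058$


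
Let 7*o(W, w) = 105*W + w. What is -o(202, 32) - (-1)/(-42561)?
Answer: -904080769/297927 ≈ -3034.6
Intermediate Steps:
o(W, w) = 15*W + w/7 (o(W, w) = (105*W + w)/7 = (w + 105*W)/7 = 15*W + w/7)
-o(202, 32) - (-1)/(-42561) = -(15*202 + (1/7)*32) - (-1)/(-42561) = -(3030 + 32/7) - (-1)*(-1)/42561 = -1*21242/7 - 1*1/42561 = -21242/7 - 1/42561 = -904080769/297927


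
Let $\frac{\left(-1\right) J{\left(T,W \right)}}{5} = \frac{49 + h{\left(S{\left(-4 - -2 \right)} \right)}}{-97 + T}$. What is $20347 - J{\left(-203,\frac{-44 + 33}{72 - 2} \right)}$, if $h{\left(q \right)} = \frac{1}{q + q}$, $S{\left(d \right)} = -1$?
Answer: $\frac{2441543}{120} \approx 20346.0$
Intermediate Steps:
$h{\left(q \right)} = \frac{1}{2 q}$
$J{\left(T,W \right)} = - \frac{485}{2 \left(-97 + T\right)}$ ($J{\left(T,W \right)} = - 5 \frac{49 + \frac{1}{2 \left(-1\right)}}{-97 + T} = - 5 \frac{49 + \frac{1}{2} \left(-1\right)}{-97 + T} = - 5 \frac{49 - \frac{1}{2}}{-97 + T} = - 5 \frac{97}{2 \left(-97 + T\right)} = - \frac{485}{2 \left(-97 + T\right)}$)
$20347 - J{\left(-203,\frac{-44 + 33}{72 - 2} \right)} = 20347 - - \frac{485}{-194 + 2 \left(-203\right)} = 20347 - - \frac{485}{-194 - 406} = 20347 - - \frac{485}{-600} = 20347 - \left(-485\right) \left(- \frac{1}{600}\right) = 20347 - \frac{97}{120} = \frac{2441543}{120}$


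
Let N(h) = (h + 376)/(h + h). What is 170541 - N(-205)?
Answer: 69921981/410 ≈ 1.7054e+5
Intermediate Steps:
N(h) = (376 + h)/(2*h) (N(h) = (376 + h)/((2*h)) = (376 + h)*(1/(2*h)) = (376 + h)/(2*h))
170541 - N(-205) = 170541 - (376 - 205)/(2*(-205)) = 170541 - (-1)*171/(2*205) = 170541 - 1*(-171/410) = 170541 + 171/410 = 69921981/410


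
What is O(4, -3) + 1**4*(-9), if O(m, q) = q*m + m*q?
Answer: -33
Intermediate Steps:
O(m, q) = 2*m*q (O(m, q) = m*q + m*q = 2*m*q)
O(4, -3) + 1**4*(-9) = 2*4*(-3) + 1**4*(-9) = -24 + 1*(-9) = -24 - 9 = -33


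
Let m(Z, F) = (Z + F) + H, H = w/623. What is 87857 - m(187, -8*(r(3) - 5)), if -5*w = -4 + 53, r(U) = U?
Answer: 39006037/445 ≈ 87654.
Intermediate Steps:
w = -49/5 (w = -(-4 + 53)/5 = -⅕*49 = -49/5 ≈ -9.8000)
H = -7/445 (H = -49/5/623 = -49/5*1/623 = -7/445 ≈ -0.015730)
m(Z, F) = -7/445 + F + Z (m(Z, F) = (Z + F) - 7/445 = (F + Z) - 7/445 = -7/445 + F + Z)
87857 - m(187, -8*(r(3) - 5)) = 87857 - (-7/445 - 8*(3 - 5) + 187) = 87857 - (-7/445 - 8*(-2) + 187) = 87857 - (-7/445 + 16 + 187) = 87857 - 1*90328/445 = 87857 - 90328/445 = 39006037/445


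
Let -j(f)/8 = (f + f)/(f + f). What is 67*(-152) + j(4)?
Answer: -10192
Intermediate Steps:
j(f) = -8 (j(f) = -8*(f + f)/(f + f) = -8*2*f/(2*f) = -8*2*f*1/(2*f) = -8*1 = -8)
67*(-152) + j(4) = 67*(-152) - 8 = -10184 - 8 = -10192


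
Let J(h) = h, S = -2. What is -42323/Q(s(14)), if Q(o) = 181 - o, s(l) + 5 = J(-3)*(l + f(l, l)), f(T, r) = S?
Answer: -42323/222 ≈ -190.64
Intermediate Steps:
f(T, r) = -2
s(l) = 1 - 3*l (s(l) = -5 - 3*(l - 2) = -5 - 3*(-2 + l) = -5 + (6 - 3*l) = 1 - 3*l)
-42323/Q(s(14)) = -42323/(181 - (1 - 3*14)) = -42323/(181 - (1 - 42)) = -42323/(181 - 1*(-41)) = -42323/(181 + 41) = -42323/222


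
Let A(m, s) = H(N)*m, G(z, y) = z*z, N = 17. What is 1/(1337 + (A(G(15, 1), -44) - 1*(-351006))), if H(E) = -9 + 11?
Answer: 1/352793 ≈ 2.8345e-6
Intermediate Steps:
H(E) = 2
G(z, y) = z²
A(m, s) = 2*m
1/(1337 + (A(G(15, 1), -44) - 1*(-351006))) = 1/(1337 + (2*15² - 1*(-351006))) = 1/(1337 + (2*225 + 351006)) = 1/(1337 + (450 + 351006)) = 1/(1337 + 351456) = 1/352793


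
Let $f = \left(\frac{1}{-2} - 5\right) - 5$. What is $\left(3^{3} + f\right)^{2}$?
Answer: $\frac{1089}{4} \approx 272.25$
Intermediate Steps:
$f = - \frac{21}{2}$ ($f = \left(- \frac{1}{2} - 5\right) - 5 = - \frac{11}{2} - 5 = - \frac{21}{2} \approx -10.5$)
$\left(3^{3} + f\right)^{2} = \left(3^{3} - \frac{21}{2}\right)^{2} = \left(27 - \frac{21}{2}\right)^{2} = \left(\frac{33}{2}\right)^{2} = \frac{1089}{4}$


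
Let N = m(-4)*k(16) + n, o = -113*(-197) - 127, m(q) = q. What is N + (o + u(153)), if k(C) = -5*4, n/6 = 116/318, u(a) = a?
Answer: 1185567/53 ≈ 22369.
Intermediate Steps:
o = 22134 (o = 22261 - 127 = 22134)
n = 116/53 (n = 6*(116/318) = 6*(116*(1/318)) = 6*(58/159) = 116/53 ≈ 2.1887)
k(C) = -20
N = 4356/53 (N = -4*(-20) + 116/53 = 80 + 116/53 = 4356/53 ≈ 82.189)
N + (o + u(153)) = 4356/53 + (22134 + 153) = 4356/53 + 22287 = 1185567/53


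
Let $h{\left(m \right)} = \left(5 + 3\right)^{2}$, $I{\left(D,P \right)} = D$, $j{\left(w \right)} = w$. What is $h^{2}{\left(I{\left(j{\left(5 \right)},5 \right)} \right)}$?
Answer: $4096$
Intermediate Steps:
$h{\left(m \right)} = 64$ ($h{\left(m \right)} = 8^{2} = 64$)
$h^{2}{\left(I{\left(j{\left(5 \right)},5 \right)} \right)} = 64^{2} = 4096$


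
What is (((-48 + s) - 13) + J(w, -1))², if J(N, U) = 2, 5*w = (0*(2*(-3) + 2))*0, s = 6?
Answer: 2809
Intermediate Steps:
w = 0 (w = ((0*(2*(-3) + 2))*0)/5 = ((0*(-6 + 2))*0)/5 = ((0*(-4))*0)/5 = (0*0)/5 = (⅕)*0 = 0)
(((-48 + s) - 13) + J(w, -1))² = (((-48 + 6) - 13) + 2)² = ((-42 - 13) + 2)² = (-55 + 2)² = (-53)² = 2809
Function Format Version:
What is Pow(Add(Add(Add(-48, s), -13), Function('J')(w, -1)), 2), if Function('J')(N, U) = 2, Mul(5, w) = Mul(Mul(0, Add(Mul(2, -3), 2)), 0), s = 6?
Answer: 2809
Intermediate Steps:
w = 0 (w = Mul(Rational(1, 5), Mul(Mul(0, Add(Mul(2, -3), 2)), 0)) = Mul(Rational(1, 5), Mul(Mul(0, Add(-6, 2)), 0)) = Mul(Rational(1, 5), Mul(Mul(0, -4), 0)) = Mul(Rational(1, 5), Mul(0, 0)) = Mul(Rational(1, 5), 0) = 0)
Pow(Add(Add(Add(-48, s), -13), Function('J')(w, -1)), 2) = Pow(Add(Add(Add(-48, 6), -13), 2), 2) = Pow(Add(Add(-42, -13), 2), 2) = Pow(Add(-55, 2), 2) = Pow(-53, 2) = 2809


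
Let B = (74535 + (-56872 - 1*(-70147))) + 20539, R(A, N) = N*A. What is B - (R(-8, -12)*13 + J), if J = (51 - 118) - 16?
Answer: 107184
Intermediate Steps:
R(A, N) = A*N
J = -83 (J = -67 - 16 = -83)
B = 108349 (B = (74535 + (-56872 + 70147)) + 20539 = (74535 + 13275) + 20539 = 87810 + 20539 = 108349)
B - (R(-8, -12)*13 + J) = 108349 - (-8*(-12)*13 - 83) = 108349 - (96*13 - 83) = 108349 - (1248 - 83) = 108349 - 1*1165 = 108349 - 1165 = 107184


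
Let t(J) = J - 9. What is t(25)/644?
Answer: 4/161 ≈ 0.024845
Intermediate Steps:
t(J) = -9 + J
t(25)/644 = (-9 + 25)/644 = 16*(1/644) = 4/161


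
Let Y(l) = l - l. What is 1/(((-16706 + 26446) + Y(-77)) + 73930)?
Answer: 1/83670 ≈ 1.1952e-5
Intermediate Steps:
Y(l) = 0
1/(((-16706 + 26446) + Y(-77)) + 73930) = 1/(((-16706 + 26446) + 0) + 73930) = 1/((9740 + 0) + 73930) = 1/(9740 + 73930) = 1/83670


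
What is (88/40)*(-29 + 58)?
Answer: 319/5 ≈ 63.800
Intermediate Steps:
(88/40)*(-29 + 58) = (88*(1/40))*29 = (11/5)*29 = 319/5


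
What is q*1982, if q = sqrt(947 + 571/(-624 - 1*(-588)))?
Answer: 991*sqrt(33521)/3 ≈ 60480.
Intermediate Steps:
q = sqrt(33521)/6 (q = sqrt(947 + 571/(-624 + 588)) = sqrt(947 + 571/(-36)) = sqrt(947 + 571*(-1/36)) = sqrt(947 - 571/36) = sqrt(33521/36) = sqrt(33521)/6 ≈ 30.515)
q*1982 = (sqrt(33521)/6)*1982 = 991*sqrt(33521)/3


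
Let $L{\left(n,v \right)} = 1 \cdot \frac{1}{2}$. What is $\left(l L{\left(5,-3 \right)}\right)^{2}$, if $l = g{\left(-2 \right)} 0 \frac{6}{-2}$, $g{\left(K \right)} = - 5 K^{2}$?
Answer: $0$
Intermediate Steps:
$L{\left(n,v \right)} = \frac{1}{2}$ ($L{\left(n,v \right)} = 1 \cdot \frac{1}{2} = \frac{1}{2}$)
$l = 0$ ($l = - 5 \left(-2\right)^{2} \cdot 0 \frac{6}{-2} = \left(-5\right) 4 \cdot 0 \cdot 6 \left(- \frac{1}{2}\right) = \left(-20\right) 0 \left(-3\right) = 0 \left(-3\right) = 0$)
$\left(l L{\left(5,-3 \right)}\right)^{2} = \left(0 \cdot \frac{1}{2}\right)^{2} = 0^{2} = 0$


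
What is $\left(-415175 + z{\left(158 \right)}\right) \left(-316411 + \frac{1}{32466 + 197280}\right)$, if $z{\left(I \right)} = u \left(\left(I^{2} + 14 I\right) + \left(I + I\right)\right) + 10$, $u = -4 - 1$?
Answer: $\frac{40172611056963125}{229746} \approx 1.7486 \cdot 10^{11}$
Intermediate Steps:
$u = -5$
$z{\left(I \right)} = 10 - 80 I - 5 I^{2}$ ($z{\left(I \right)} = - 5 \left(\left(I^{2} + 14 I\right) + \left(I + I\right)\right) + 10 = - 5 \left(\left(I^{2} + 14 I\right) + 2 I\right) + 10 = - 5 \left(I^{2} + 16 I\right) + 10 = \left(- 80 I - 5 I^{2}\right) + 10 = 10 - 80 I - 5 I^{2}$)
$\left(-415175 + z{\left(158 \right)}\right) \left(-316411 + \frac{1}{32466 + 197280}\right) = \left(-415175 - \left(12630 + 124820\right)\right) \left(-316411 + \frac{1}{32466 + 197280}\right) = \left(-415175 - 137450\right) \left(-316411 + \frac{1}{229746}\right) = \left(-415175 - 137450\right) \left(- \frac{72694161605}{229746}\right) = \left(-552625\right) \left(- \frac{72694161605}{229746}\right) = \frac{40172611056963125}{229746}$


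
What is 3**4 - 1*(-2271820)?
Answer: 2271901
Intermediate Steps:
3**4 - 1*(-2271820) = 81 + 2271820 = 2271901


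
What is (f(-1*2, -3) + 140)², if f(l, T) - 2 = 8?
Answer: 22500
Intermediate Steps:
f(l, T) = 10 (f(l, T) = 2 + 8 = 10)
(f(-1*2, -3) + 140)² = (10 + 140)² = 150² = 22500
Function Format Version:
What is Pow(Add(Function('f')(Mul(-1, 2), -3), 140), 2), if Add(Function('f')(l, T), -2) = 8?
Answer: 22500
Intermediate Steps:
Function('f')(l, T) = 10 (Function('f')(l, T) = Add(2, 8) = 10)
Pow(Add(Function('f')(Mul(-1, 2), -3), 140), 2) = Pow(Add(10, 140), 2) = Pow(150, 2) = 22500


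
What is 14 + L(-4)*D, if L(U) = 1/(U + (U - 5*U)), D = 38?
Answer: 103/6 ≈ 17.167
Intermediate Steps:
L(U) = -1/(3*U) (L(U) = 1/(U - 4*U) = 1/(-3*U) = -1/(3*U))
14 + L(-4)*D = 14 - 1/3/(-4)*38 = 14 - 1/3*(-1/4)*38 = 14 + (1/12)*38 = 14 + 19/6 = 103/6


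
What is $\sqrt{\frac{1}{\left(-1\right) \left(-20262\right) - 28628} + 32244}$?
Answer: $\frac{\sqrt{2256756132898}}{8366} \approx 179.57$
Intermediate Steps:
$\sqrt{\frac{1}{\left(-1\right) \left(-20262\right) - 28628} + 32244} = \sqrt{\frac{1}{20262 - 28628} + 32244} = \sqrt{\frac{1}{-8366} + 32244} = \sqrt{- \frac{1}{8366} + 32244} = \sqrt{\frac{269753303}{8366}} = \frac{\sqrt{2256756132898}}{8366}$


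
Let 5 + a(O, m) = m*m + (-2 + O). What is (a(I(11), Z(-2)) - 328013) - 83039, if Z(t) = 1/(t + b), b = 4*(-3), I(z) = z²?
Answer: -80543847/196 ≈ -4.1094e+5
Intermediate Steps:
b = -12
Z(t) = 1/(-12 + t) (Z(t) = 1/(t - 12) = 1/(-12 + t))
a(O, m) = -7 + O + m² (a(O, m) = -5 + (m*m + (-2 + O)) = -5 + (m² + (-2 + O)) = -5 + (-2 + O + m²) = -7 + O + m²)
(a(I(11), Z(-2)) - 328013) - 83039 = ((-7 + 11² + (1/(-12 - 2))²) - 328013) - 83039 = ((-7 + 121 + (1/(-14))²) - 328013) - 83039 = ((-7 + 121 + (-1/14)²) - 328013) - 83039 = ((-7 + 121 + 1/196) - 328013) - 83039 = (22345/196 - 328013) - 83039 = -64268203/196 - 83039 = -80543847/196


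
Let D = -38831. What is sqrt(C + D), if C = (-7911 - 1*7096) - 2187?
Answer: 15*I*sqrt(249) ≈ 236.7*I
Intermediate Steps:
C = -17194 (C = (-7911 - 7096) - 2187 = -15007 - 2187 = -17194)
sqrt(C + D) = sqrt(-17194 - 38831) = sqrt(-56025) = 15*I*sqrt(249)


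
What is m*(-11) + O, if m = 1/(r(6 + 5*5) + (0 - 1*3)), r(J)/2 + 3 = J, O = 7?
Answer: 360/53 ≈ 6.7924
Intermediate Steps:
r(J) = -6 + 2*J
m = 1/53 (m = 1/((-6 + 2*(6 + 5*5)) + (0 - 1*3)) = 1/((-6 + 2*(6 + 25)) + (0 - 3)) = 1/((-6 + 2*31) - 3) = 1/((-6 + 62) - 3) = 1/(56 - 3) = 1/53 ≈ 0.018868)
m*(-11) + O = (1/53)*(-11) + 7 = -11/53 + 7 = 360/53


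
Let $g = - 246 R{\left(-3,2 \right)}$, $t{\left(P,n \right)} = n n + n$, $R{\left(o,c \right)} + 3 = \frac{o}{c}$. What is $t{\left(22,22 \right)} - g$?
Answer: $-601$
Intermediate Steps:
$R{\left(o,c \right)} = -3 + \frac{o}{c}$
$t{\left(P,n \right)} = n + n^{2}$ ($t{\left(P,n \right)} = n^{2} + n = n + n^{2}$)
$g = 1107$ ($g = - 246 \left(-3 - \frac{3}{2}\right) = \left(-246\right) \left(- \frac{9}{2}\right) = 1107$)
$t{\left(22,22 \right)} - g = 22 \left(1 + 22\right) - 1107 = 22 \cdot 23 - 1107 = 506 - 1107 = -601$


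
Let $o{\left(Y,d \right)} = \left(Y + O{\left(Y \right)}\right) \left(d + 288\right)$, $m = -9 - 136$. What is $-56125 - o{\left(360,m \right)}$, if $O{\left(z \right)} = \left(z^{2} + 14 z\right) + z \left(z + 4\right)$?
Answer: $-38099845$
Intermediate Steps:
$O{\left(z \right)} = z^{2} + 14 z + z \left(4 + z\right)$ ($O{\left(z \right)} = \left(z^{2} + 14 z\right) + z \left(4 + z\right) = z^{2} + 14 z + z \left(4 + z\right)$)
$m = -145$
$o{\left(Y,d \right)} = \left(288 + d\right) \left(Y + 2 Y \left(9 + Y\right)\right)$ ($o{\left(Y,d \right)} = \left(Y + 2 Y \left(9 + Y\right)\right) \left(d + 288\right) = \left(Y + 2 Y \left(9 + Y\right)\right) \left(288 + d\right) = \left(288 + d\right) \left(Y + 2 Y \left(9 + Y\right)\right)$)
$-56125 - o{\left(360,m \right)} = -56125 - 360 \left(5472 - 145 + 576 \cdot 360 + 2 \left(-145\right) \left(9 + 360\right)\right) = -56125 - 360 \left(5472 - 145 + 207360 + 2 \left(-145\right) 369\right) = -56125 - 360 \left(5472 - 145 + 207360 - 107010\right) = -56125 - 360 \cdot 105677 = -56125 - 38043720 = -38099845$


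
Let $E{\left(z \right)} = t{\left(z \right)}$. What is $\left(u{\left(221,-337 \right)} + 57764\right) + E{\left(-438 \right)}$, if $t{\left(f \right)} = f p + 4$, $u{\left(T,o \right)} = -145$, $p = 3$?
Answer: $56309$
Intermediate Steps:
$t{\left(f \right)} = 4 + 3 f$ ($t{\left(f \right)} = f 3 + 4 = 3 f + 4 = 4 + 3 f$)
$E{\left(z \right)} = 4 + 3 z$
$\left(u{\left(221,-337 \right)} + 57764\right) + E{\left(-438 \right)} = \left(-145 + 57764\right) + \left(4 + 3 \left(-438\right)\right) = 57619 + \left(4 - 1314\right) = 57619 - 1310 = 56309$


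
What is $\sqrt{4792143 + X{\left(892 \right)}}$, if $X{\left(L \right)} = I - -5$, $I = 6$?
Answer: $53 \sqrt{1706} \approx 2189.1$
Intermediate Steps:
$X{\left(L \right)} = 11$ ($X{\left(L \right)} = 6 - -5 = 6 + 5 = 11$)
$\sqrt{4792143 + X{\left(892 \right)}} = \sqrt{4792143 + 11} = \sqrt{4792154} = 53 \sqrt{1706}$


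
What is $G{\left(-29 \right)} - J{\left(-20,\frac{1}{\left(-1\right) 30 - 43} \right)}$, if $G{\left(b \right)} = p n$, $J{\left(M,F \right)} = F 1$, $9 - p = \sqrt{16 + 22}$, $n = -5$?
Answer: $- \frac{3284}{73} + 5 \sqrt{38} \approx -14.164$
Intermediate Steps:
$p = 9 - \sqrt{38}$ ($p = 9 - \sqrt{16 + 22} = 9 - \sqrt{38} \approx 2.8356$)
$J{\left(M,F \right)} = F$
$G{\left(b \right)} = -45 + 5 \sqrt{38}$ ($G{\left(b \right)} = \left(9 - \sqrt{38}\right) \left(-5\right) = -45 + 5 \sqrt{38}$)
$G{\left(-29 \right)} - J{\left(-20,\frac{1}{\left(-1\right) 30 - 43} \right)} = \left(-45 + 5 \sqrt{38}\right) - \frac{1}{\left(-1\right) 30 - 43} = \left(-45 + 5 \sqrt{38}\right) - \frac{1}{-30 - 43} = \left(-45 + 5 \sqrt{38}\right) - \frac{1}{-73} = \left(-45 + 5 \sqrt{38}\right) - - \frac{1}{73} = \left(-45 + 5 \sqrt{38}\right) + \frac{1}{73} = - \frac{3284}{73} + 5 \sqrt{38}$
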